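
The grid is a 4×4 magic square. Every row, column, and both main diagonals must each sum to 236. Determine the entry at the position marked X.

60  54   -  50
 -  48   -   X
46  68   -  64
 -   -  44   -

From row 1, 236 − (60 + 54 + 50) gives (1,3) = 72.
The remaining cell in row 3 is (3,3) = 236 − 178 = 58.
The remaining cell in column 2 is (4,2) = 236 − 170 = 66.
Column 3 needs 236; the known cells sum to 174, so (2,3) = 62.
Using main diagonal: 60 + 48 + 58 + ? → (4,4) = 236 − 166 = 70.
The remaining cell in anti-diagonal is (4,1) = 236 − 180 = 56.
Column 1 must total 236; the given cells sum to 162, so (2,1) = 74.
Column 4 needs 236; the known cells sum to 184, so (2,4) = 52.

52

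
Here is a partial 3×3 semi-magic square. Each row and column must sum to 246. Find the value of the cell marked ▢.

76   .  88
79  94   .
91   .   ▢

The remaining cell in row 1 is (1,2) = 246 − 164 = 82.
Using row 2: 79 + 94 + ? → (2,3) = 246 − 173 = 73.
From column 2, 246 − (82 + 94) gives (3,2) = 70.
From column 3, 246 − (88 + 73) gives (3,3) = 85.

85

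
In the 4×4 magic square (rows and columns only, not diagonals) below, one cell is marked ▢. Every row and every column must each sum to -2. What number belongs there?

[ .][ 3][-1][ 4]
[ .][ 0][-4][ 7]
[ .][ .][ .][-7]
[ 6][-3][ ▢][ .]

Row 1: 3 + (-1) + 4 + ? = -2, so (1,1) = -8.
Row 2: 0 + (-4) + 7 + ? = -2, so (2,1) = -5.
From column 1, -2 − (-8 + (-5) + 6) gives (3,1) = 5.
Column 2: 3 + 0 + (-3) + ? = -2, so (3,2) = -2.
From column 4, -2 − (4 + 7 + (-7)) gives (4,4) = -6.
Row 3 needs -2; the known cells sum to -4, so (3,3) = 2.
The remaining cell in row 4 is (4,3) = -2 − (-3) = 1.

1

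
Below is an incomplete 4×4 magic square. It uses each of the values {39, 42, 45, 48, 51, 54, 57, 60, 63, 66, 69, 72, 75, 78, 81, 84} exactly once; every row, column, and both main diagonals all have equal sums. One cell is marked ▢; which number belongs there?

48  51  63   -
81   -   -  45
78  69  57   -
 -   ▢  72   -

60

The 16 entries sum to 984, so each line sums to 984/4 = 246.
Using row 1: 48 + 51 + 63 + ? → (1,4) = 246 − 162 = 84.
Row 3 must total 246; the given cells sum to 204, so (3,4) = 42.
Column 1 needs 246; the known cells sum to 207, so (4,1) = 39.
Column 3 needs 246; the known cells sum to 192, so (2,3) = 54.
The remaining cell in column 4 is (4,4) = 246 − 171 = 75.
Main diagonal: 48 + 57 + 75 + ? = 246, so (2,2) = 66.
Row 4: 39 + 72 + 75 + ? = 246, so (4,2) = 60.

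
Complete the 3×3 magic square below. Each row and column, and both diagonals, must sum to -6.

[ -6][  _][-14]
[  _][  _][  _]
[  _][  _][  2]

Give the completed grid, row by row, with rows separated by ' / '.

-6 14 -14 / -10 -2 6 / 10 -18 2

Row 1: -6 + (-14) + ? = -6, so (1,2) = 14.
Using column 3: -14 + 2 + ? → (2,3) = -6 − (-12) = 6.
Main diagonal: -6 + 2 + ? = -6, so (2,2) = -2.
The remaining cell in anti-diagonal is (3,1) = -6 − (-16) = 10.
From row 2, -6 − (-2 + 6) gives (2,1) = -10.
Row 3 must total -6; the given cells sum to 12, so (3,2) = -18.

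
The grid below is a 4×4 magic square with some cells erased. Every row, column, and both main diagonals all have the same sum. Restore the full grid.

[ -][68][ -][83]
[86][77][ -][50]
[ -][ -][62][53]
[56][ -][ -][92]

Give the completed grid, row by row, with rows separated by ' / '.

47 68 80 83 / 86 77 65 50 / 89 74 62 53 / 56 59 71 92

Column 4 is already complete: 83 + 50 + 53 + 92 = 278, so that is the magic constant.
Row 2: 86 + 77 + 50 + ? = 278, so (2,3) = 65.
Using main diagonal: 77 + 62 + 92 + ? → (1,1) = 278 − 231 = 47.
Anti-diagonal: 83 + 65 + 56 + ? = 278, so (3,2) = 74.
Using row 1: 47 + 68 + 83 + ? → (1,3) = 278 − 198 = 80.
Row 3 needs 278; the known cells sum to 189, so (3,1) = 89.
From column 2, 278 − (68 + 77 + 74) gives (4,2) = 59.
Column 3 needs 278; the known cells sum to 207, so (4,3) = 71.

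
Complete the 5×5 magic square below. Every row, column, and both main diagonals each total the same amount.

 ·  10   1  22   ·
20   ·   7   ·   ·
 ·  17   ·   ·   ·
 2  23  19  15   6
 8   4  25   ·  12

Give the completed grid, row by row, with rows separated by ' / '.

14 10 1 22 18 / 20 11 7 3 24 / 21 17 13 9 5 / 2 23 19 15 6 / 8 4 25 16 12

Row 4 is already complete: 2 + 23 + 19 + 15 + 6 = 65, so that is the magic constant.
The remaining cell in row 5 is (5,4) = 65 − 49 = 16.
From column 2, 65 − (10 + 17 + 23 + 4) gives (2,2) = 11.
From column 3, 65 − (1 + 7 + 19 + 25) gives (3,3) = 13.
Main diagonal: 11 + 13 + 15 + 12 + ? = 65, so (1,1) = 14.
Row 1 must total 65; the given cells sum to 47, so (1,5) = 18.
Column 1: 14 + 20 + 2 + 8 + ? = 65, so (3,1) = 21.
Anti-diagonal: 18 + 13 + 23 + 8 + ? = 65, so (2,4) = 3.
Row 2 must total 65; the given cells sum to 41, so (2,5) = 24.
Column 4 must total 65; the given cells sum to 56, so (3,4) = 9.
Using column 5: 18 + 24 + 6 + 12 + ? → (3,5) = 65 − 60 = 5.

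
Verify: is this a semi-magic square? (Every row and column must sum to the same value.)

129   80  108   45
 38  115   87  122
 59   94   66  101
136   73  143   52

No — column 4 sums to 320 but row 1 sums to 362.

Row 1: 129 + 80 + 108 + 45 = 362.
Row 2: 38 + 115 + 87 + 122 = 362.
Row 3: 59 + 94 + 66 + 101 = 320.
Row 4: 136 + 73 + 143 + 52 = 404.
Column 1: 129 + 38 + 59 + 136 = 362.
Column 2: 80 + 115 + 94 + 73 = 362.
Column 3: 108 + 87 + 66 + 143 = 404.
Column 4: 45 + 122 + 101 + 52 = 320.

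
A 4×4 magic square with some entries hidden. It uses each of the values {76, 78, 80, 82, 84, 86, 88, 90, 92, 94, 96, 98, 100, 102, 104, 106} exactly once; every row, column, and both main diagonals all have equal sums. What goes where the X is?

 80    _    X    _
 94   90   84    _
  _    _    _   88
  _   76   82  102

The 16 entries sum to 1456, so each line sums to 1456/4 = 364.
Row 2 must total 364; the given cells sum to 268, so (2,4) = 96.
Row 4: 76 + 82 + 102 + ? = 364, so (4,1) = 104.
From column 1, 364 − (80 + 94 + 104) gives (3,1) = 86.
From column 4, 364 − (96 + 88 + 102) gives (1,4) = 78.
Main diagonal: 80 + 90 + 102 + ? = 364, so (3,3) = 92.
Anti-diagonal needs 364; the known cells sum to 266, so (3,2) = 98.
Column 2: 90 + 98 + 76 + ? = 364, so (1,2) = 100.
Using column 3: 84 + 92 + 82 + ? → (1,3) = 364 − 258 = 106.

106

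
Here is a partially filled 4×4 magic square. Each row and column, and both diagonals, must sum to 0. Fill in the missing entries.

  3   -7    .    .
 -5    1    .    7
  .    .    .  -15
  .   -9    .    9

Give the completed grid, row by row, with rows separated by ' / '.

Using row 2: -5 + 1 + 7 + ? → (2,3) = 0 − 3 = -3.
Column 2 must total 0; the given cells sum to -15, so (3,2) = 15.
Using column 4: 7 + (-15) + 9 + ? → (1,4) = 0 − 1 = -1.
Using main diagonal: 3 + 1 + 9 + ? → (3,3) = 0 − 13 = -13.
Anti-diagonal needs 0; the known cells sum to 11, so (4,1) = -11.
Row 1 must total 0; the given cells sum to -5, so (1,3) = 5.
Row 3: 15 + (-13) + (-15) + ? = 0, so (3,1) = 13.
Row 4 needs 0; the known cells sum to -11, so (4,3) = 11.

3 -7 5 -1 / -5 1 -3 7 / 13 15 -13 -15 / -11 -9 11 9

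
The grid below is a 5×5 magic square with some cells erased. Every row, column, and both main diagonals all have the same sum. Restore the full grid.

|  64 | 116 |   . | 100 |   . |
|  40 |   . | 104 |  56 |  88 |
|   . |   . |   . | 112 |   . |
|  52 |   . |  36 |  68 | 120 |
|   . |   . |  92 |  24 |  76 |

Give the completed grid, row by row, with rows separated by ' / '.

Column 4 is already complete: 100 + 56 + 112 + 68 + 24 = 360, so that is the magic constant.
Row 2: 40 + 104 + 56 + 88 + ? = 360, so (2,2) = 72.
The remaining cell in row 4 is (4,2) = 360 − 276 = 84.
Main diagonal: 64 + 72 + 68 + 76 + ? = 360, so (3,3) = 80.
Using column 3: 104 + 80 + 36 + 92 + ? → (1,3) = 360 − 312 = 48.
The remaining cell in row 1 is (1,5) = 360 − 328 = 32.
Column 5 must total 360; the given cells sum to 316, so (3,5) = 44.
Anti-diagonal needs 360; the known cells sum to 252, so (5,1) = 108.
From row 5, 360 − (108 + 92 + 24 + 76) gives (5,2) = 60.
The remaining cell in column 1 is (3,1) = 360 − 264 = 96.
From column 2, 360 − (116 + 72 + 84 + 60) gives (3,2) = 28.

64 116 48 100 32 / 40 72 104 56 88 / 96 28 80 112 44 / 52 84 36 68 120 / 108 60 92 24 76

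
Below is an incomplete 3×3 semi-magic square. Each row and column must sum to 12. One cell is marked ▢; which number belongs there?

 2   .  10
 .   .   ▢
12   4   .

Using row 1: 2 + 10 + ? → (1,2) = 12 − 12 = 0.
Row 3 must total 12; the given cells sum to 16, so (3,3) = -4.
Column 1 must total 12; the given cells sum to 14, so (2,1) = -2.
Column 2 needs 12; the known cells sum to 4, so (2,2) = 8.
The remaining cell in column 3 is (2,3) = 12 − 6 = 6.

6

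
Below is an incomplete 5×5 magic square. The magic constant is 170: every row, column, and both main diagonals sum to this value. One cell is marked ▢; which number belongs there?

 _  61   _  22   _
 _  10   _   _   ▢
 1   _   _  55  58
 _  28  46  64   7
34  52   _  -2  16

49

The remaining cell in row 4 is (4,1) = 170 − 145 = 25.
Row 5 needs 170; the known cells sum to 100, so (5,3) = 70.
Column 2 must total 170; the given cells sum to 151, so (3,2) = 19.
The remaining cell in column 4 is (2,4) = 170 − 139 = 31.
Row 3 needs 170; the known cells sum to 133, so (3,3) = 37.
Main diagonal needs 170; the known cells sum to 127, so (1,1) = 43.
Using anti-diagonal: 31 + 37 + 28 + 34 + ? → (1,5) = 170 − 130 = 40.
Using row 1: 43 + 61 + 22 + 40 + ? → (1,3) = 170 − 166 = 4.
Column 1 needs 170; the known cells sum to 103, so (2,1) = 67.
Column 3 needs 170; the known cells sum to 157, so (2,3) = 13.
The remaining cell in column 5 is (2,5) = 170 − 121 = 49.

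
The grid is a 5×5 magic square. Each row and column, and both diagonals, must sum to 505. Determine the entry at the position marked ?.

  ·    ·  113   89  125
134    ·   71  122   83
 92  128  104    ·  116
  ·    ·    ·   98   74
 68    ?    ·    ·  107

Using row 2: 134 + 71 + 122 + 83 + ? → (2,2) = 505 − 410 = 95.
Using row 3: 92 + 128 + 104 + 116 + ? → (3,4) = 505 − 440 = 65.
Column 4 must total 505; the given cells sum to 374, so (5,4) = 131.
The remaining cell in main diagonal is (1,1) = 505 − 404 = 101.
Anti-diagonal: 125 + 122 + 104 + 68 + ? = 505, so (4,2) = 86.
From row 1, 505 − (101 + 113 + 89 + 125) gives (1,2) = 77.
Column 1 must total 505; the given cells sum to 395, so (4,1) = 110.
From column 2, 505 − (77 + 95 + 128 + 86) gives (5,2) = 119.

119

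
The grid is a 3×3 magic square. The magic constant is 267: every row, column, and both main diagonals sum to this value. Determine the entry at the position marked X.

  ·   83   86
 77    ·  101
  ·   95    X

Row 1 needs 267; the known cells sum to 169, so (1,1) = 98.
From row 2, 267 − (77 + 101) gives (2,2) = 89.
Column 1: 98 + 77 + ? = 267, so (3,1) = 92.
From column 3, 267 − (86 + 101) gives (3,3) = 80.

80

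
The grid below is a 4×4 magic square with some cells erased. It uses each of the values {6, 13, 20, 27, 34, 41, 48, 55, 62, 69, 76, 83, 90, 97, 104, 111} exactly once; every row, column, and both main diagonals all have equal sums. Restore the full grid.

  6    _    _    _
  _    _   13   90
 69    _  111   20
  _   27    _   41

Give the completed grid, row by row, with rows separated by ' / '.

6 97 48 83 / 55 76 13 90 / 69 34 111 20 / 104 27 62 41

The 16 entries sum to 936, so each line sums to 936/4 = 234.
Row 3 needs 234; the known cells sum to 200, so (3,2) = 34.
Column 4 needs 234; the known cells sum to 151, so (1,4) = 83.
Main diagonal needs 234; the known cells sum to 158, so (2,2) = 76.
Anti-diagonal: 83 + 13 + 34 + ? = 234, so (4,1) = 104.
Row 2: 76 + 13 + 90 + ? = 234, so (2,1) = 55.
Using row 4: 104 + 27 + 41 + ? → (4,3) = 234 − 172 = 62.
Column 2 must total 234; the given cells sum to 137, so (1,2) = 97.
Column 3 needs 234; the known cells sum to 186, so (1,3) = 48.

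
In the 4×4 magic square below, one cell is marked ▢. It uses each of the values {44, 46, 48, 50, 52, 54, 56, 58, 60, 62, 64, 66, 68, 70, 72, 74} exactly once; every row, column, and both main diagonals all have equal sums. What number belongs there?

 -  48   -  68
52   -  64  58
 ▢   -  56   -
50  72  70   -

60

The 16 entries sum to 944, so each line sums to 944/4 = 236.
Row 2 must total 236; the given cells sum to 174, so (2,2) = 62.
Using row 4: 50 + 72 + 70 + ? → (4,4) = 236 − 192 = 44.
The remaining cell in column 2 is (3,2) = 236 − 182 = 54.
The remaining cell in column 3 is (1,3) = 236 − 190 = 46.
Column 4 must total 236; the given cells sum to 170, so (3,4) = 66.
Main diagonal: 62 + 56 + 44 + ? = 236, so (1,1) = 74.
Row 3 must total 236; the given cells sum to 176, so (3,1) = 60.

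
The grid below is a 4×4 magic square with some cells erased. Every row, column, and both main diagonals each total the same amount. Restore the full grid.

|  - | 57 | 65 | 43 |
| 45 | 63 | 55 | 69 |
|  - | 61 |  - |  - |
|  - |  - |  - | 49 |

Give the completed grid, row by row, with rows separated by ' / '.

67 57 65 43 / 45 63 55 69 / 47 61 53 71 / 73 51 59 49

Row 2 is already complete: 45 + 63 + 55 + 69 = 232, so that is the magic constant.
From row 1, 232 − (57 + 65 + 43) gives (1,1) = 67.
Column 2 must total 232; the given cells sum to 181, so (4,2) = 51.
From column 4, 232 − (43 + 69 + 49) gives (3,4) = 71.
Main diagonal needs 232; the known cells sum to 179, so (3,3) = 53.
From anti-diagonal, 232 − (43 + 55 + 61) gives (4,1) = 73.
Row 3: 61 + 53 + 71 + ? = 232, so (3,1) = 47.
Using row 4: 73 + 51 + 49 + ? → (4,3) = 232 − 173 = 59.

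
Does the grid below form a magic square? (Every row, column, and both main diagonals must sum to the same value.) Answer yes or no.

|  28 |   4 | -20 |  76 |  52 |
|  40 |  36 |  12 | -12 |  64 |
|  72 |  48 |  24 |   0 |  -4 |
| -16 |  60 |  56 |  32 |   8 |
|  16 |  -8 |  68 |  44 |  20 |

Row 1: 28 + 4 + (-20) + 76 + 52 = 140.
Row 2: 40 + 36 + 12 + (-12) + 64 = 140.
Row 3: 72 + 48 + 24 + 0 + (-4) = 140.
Row 4: -16 + 60 + 56 + 32 + 8 = 140.
Row 5: 16 + (-8) + 68 + 44 + 20 = 140.
Column 1: 28 + 40 + 72 + (-16) + 16 = 140.
Column 2: 4 + 36 + 48 + 60 + (-8) = 140.
Column 3: -20 + 12 + 24 + 56 + 68 = 140.
Column 4: 76 + (-12) + 0 + 32 + 44 = 140.
Column 5: 52 + 64 + (-4) + 8 + 20 = 140.
Main diagonal: 28 + 36 + 24 + 32 + 20 = 140.
Anti-diagonal: 52 + (-12) + 24 + 60 + 16 = 140.
All lines sum to 140.

Yes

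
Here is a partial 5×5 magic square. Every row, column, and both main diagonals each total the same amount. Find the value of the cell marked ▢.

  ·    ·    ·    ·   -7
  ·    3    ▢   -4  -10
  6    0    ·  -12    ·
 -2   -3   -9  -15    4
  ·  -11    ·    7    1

2

Row 4 is complete and sums to -25; that is the magic constant.
Column 2 must total -25; the given cells sum to -11, so (1,2) = -14.
Column 4 must total -25; the given cells sum to -24, so (1,4) = -1.
Column 5 must total -25; the given cells sum to -12, so (3,5) = -13.
From row 3, -25 − (6 + 0 + (-12) + (-13)) gives (3,3) = -6.
From main diagonal, -25 − (3 + (-6) + (-15) + 1) gives (1,1) = -8.
Using anti-diagonal: -7 + (-4) + (-6) + (-3) + ? → (5,1) = -25 − (-20) = -5.
Row 1 must total -25; the given cells sum to -30, so (1,3) = 5.
Row 5 must total -25; the given cells sum to -8, so (5,3) = -17.
Column 1 must total -25; the given cells sum to -9, so (2,1) = -16.
From column 3, -25 − (5 + (-6) + (-9) + (-17)) gives (2,3) = 2.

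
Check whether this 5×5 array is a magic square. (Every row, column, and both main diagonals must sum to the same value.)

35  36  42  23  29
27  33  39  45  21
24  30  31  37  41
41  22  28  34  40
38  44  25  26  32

Row 1: 35 + 36 + 42 + 23 + 29 = 165.
Row 2: 27 + 33 + 39 + 45 + 21 = 165.
Row 3: 24 + 30 + 31 + 37 + 41 = 163.
Row 4: 41 + 22 + 28 + 34 + 40 = 165.
Row 5: 38 + 44 + 25 + 26 + 32 = 165.
Column 1: 35 + 27 + 24 + 41 + 38 = 165.
Column 2: 36 + 33 + 30 + 22 + 44 = 165.
Column 3: 42 + 39 + 31 + 28 + 25 = 165.
Column 4: 23 + 45 + 37 + 34 + 26 = 165.
Column 5: 29 + 21 + 41 + 40 + 32 = 163.
Main diagonal: 35 + 33 + 31 + 34 + 32 = 165.
Anti-diagonal: 29 + 45 + 31 + 22 + 38 = 165.

No — row 3 sums to 163 but row 4 sums to 165.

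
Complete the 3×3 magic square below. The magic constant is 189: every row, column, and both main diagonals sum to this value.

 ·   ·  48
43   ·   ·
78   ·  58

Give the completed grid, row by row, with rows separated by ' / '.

The remaining cell in row 3 is (3,2) = 189 − 136 = 53.
Column 1 needs 189; the known cells sum to 121, so (1,1) = 68.
Column 3 needs 189; the known cells sum to 106, so (2,3) = 83.
Main diagonal needs 189; the known cells sum to 126, so (2,2) = 63.
Row 1 needs 189; the known cells sum to 116, so (1,2) = 73.

68 73 48 / 43 63 83 / 78 53 58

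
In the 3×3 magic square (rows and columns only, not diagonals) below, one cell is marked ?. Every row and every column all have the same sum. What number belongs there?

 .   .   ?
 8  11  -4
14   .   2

Row 2 is complete and sums to 15; that is the magic constant.
Row 3: 14 + 2 + ? = 15, so (3,2) = -1.
The remaining cell in column 1 is (1,1) = 15 − 22 = -7.
From column 2, 15 − (11 + (-1)) gives (1,2) = 5.
Column 3: -4 + 2 + ? = 15, so (1,3) = 17.

17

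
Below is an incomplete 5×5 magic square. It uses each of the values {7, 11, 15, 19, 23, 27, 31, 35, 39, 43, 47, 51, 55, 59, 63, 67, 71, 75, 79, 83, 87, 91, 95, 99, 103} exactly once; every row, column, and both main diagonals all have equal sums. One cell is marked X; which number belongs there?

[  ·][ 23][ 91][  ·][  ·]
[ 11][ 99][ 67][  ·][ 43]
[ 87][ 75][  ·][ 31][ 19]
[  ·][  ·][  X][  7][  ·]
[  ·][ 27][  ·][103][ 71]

39

The 25 entries sum to 1375, so each line sums to 1375/5 = 275.
Using row 2: 11 + 99 + 67 + 43 + ? → (2,4) = 275 − 220 = 55.
Row 3 must total 275; the given cells sum to 212, so (3,3) = 63.
From column 2, 275 − (23 + 99 + 75 + 27) gives (4,2) = 51.
Column 4 must total 275; the given cells sum to 196, so (1,4) = 79.
Main diagonal must total 275; the given cells sum to 240, so (1,1) = 35.
Row 1: 35 + 23 + 91 + 79 + ? = 275, so (1,5) = 47.
The remaining cell in column 5 is (4,5) = 275 − 180 = 95.
Using anti-diagonal: 47 + 55 + 63 + 51 + ? → (5,1) = 275 − 216 = 59.
From row 5, 275 − (59 + 27 + 103 + 71) gives (5,3) = 15.
Column 1 must total 275; the given cells sum to 192, so (4,1) = 83.
Using column 3: 91 + 67 + 63 + 15 + ? → (4,3) = 275 − 236 = 39.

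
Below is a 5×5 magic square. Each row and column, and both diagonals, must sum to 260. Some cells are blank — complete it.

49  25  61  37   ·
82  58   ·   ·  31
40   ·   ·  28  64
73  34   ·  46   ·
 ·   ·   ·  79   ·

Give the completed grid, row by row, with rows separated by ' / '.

49 25 61 37 88 / 82 58 19 70 31 / 40 76 52 28 64 / 73 34 85 46 22 / 16 67 43 79 55

Row 1 needs 260; the known cells sum to 172, so (1,5) = 88.
From column 1, 260 − (49 + 82 + 40 + 73) gives (5,1) = 16.
Using column 4: 37 + 28 + 46 + 79 + ? → (2,4) = 260 − 190 = 70.
The remaining cell in anti-diagonal is (3,3) = 260 − 208 = 52.
The remaining cell in row 2 is (2,3) = 260 − 241 = 19.
Using row 3: 40 + 52 + 28 + 64 + ? → (3,2) = 260 − 184 = 76.
The remaining cell in column 2 is (5,2) = 260 − 193 = 67.
From main diagonal, 260 − (49 + 58 + 52 + 46) gives (5,5) = 55.
Row 5 must total 260; the given cells sum to 217, so (5,3) = 43.
From column 3, 260 − (61 + 19 + 52 + 43) gives (4,3) = 85.
The remaining cell in column 5 is (4,5) = 260 − 238 = 22.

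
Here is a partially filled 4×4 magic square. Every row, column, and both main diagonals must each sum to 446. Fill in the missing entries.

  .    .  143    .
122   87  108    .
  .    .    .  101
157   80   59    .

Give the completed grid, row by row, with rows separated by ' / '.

From row 2, 446 − (122 + 87 + 108) gives (2,4) = 129.
From row 4, 446 − (157 + 80 + 59) gives (4,4) = 150.
Column 3 needs 446; the known cells sum to 310, so (3,3) = 136.
Using column 4: 129 + 101 + 150 + ? → (1,4) = 446 − 380 = 66.
Main diagonal must total 446; the given cells sum to 373, so (1,1) = 73.
Anti-diagonal: 66 + 108 + 157 + ? = 446, so (3,2) = 115.
Row 1: 73 + 143 + 66 + ? = 446, so (1,2) = 164.
Row 3 must total 446; the given cells sum to 352, so (3,1) = 94.

73 164 143 66 / 122 87 108 129 / 94 115 136 101 / 157 80 59 150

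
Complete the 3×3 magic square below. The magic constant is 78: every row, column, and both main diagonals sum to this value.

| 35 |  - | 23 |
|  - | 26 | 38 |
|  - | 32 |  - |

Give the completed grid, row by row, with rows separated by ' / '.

35 20 23 / 14 26 38 / 29 32 17

From row 1, 78 − (35 + 23) gives (1,2) = 20.
Row 2: 26 + 38 + ? = 78, so (2,1) = 14.
Using column 1: 35 + 14 + ? → (3,1) = 78 − 49 = 29.
The remaining cell in column 3 is (3,3) = 78 − 61 = 17.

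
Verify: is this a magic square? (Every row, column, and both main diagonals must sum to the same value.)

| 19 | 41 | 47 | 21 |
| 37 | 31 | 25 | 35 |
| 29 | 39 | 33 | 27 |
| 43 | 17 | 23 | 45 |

Yes

Row 1: 19 + 41 + 47 + 21 = 128.
Row 2: 37 + 31 + 25 + 35 = 128.
Row 3: 29 + 39 + 33 + 27 = 128.
Row 4: 43 + 17 + 23 + 45 = 128.
Column 1: 19 + 37 + 29 + 43 = 128.
Column 2: 41 + 31 + 39 + 17 = 128.
Column 3: 47 + 25 + 33 + 23 = 128.
Column 4: 21 + 35 + 27 + 45 = 128.
Main diagonal: 19 + 31 + 33 + 45 = 128.
Anti-diagonal: 21 + 25 + 39 + 43 = 128.
All lines sum to 128.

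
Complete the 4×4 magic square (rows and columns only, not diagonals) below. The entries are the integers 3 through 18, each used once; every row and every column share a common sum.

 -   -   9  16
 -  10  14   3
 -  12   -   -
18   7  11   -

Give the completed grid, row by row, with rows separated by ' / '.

4 13 9 16 / 15 10 14 3 / 5 12 8 17 / 18 7 11 6

The entries are 3 through 18, which sum to 168, so each line sums to 168/4 = 42.
From row 2, 42 − (10 + 14 + 3) gives (2,1) = 15.
Using row 4: 18 + 7 + 11 + ? → (4,4) = 42 − 36 = 6.
The remaining cell in column 2 is (1,2) = 42 − 29 = 13.
From column 3, 42 − (9 + 14 + 11) gives (3,3) = 8.
Column 4 must total 42; the given cells sum to 25, so (3,4) = 17.
Row 1 must total 42; the given cells sum to 38, so (1,1) = 4.
Using row 3: 12 + 8 + 17 + ? → (3,1) = 42 − 37 = 5.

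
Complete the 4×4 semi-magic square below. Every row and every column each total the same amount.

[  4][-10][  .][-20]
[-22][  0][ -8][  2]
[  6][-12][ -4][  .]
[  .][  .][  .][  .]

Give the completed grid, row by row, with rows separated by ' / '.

4 -10 -2 -20 / -22 0 -8 2 / 6 -12 -4 -18 / -16 -6 -14 8

Row 2 is already complete: -22 + 0 + -8 + 2 = -28, so that is the magic constant.
Using row 1: 4 + (-10) + (-20) + ? → (1,3) = -28 − (-26) = -2.
Row 3 must total -28; the given cells sum to -10, so (3,4) = -18.
Column 1: 4 + (-22) + 6 + ? = -28, so (4,1) = -16.
From column 2, -28 − (-10 + 0 + (-12)) gives (4,2) = -6.
Column 3 needs -28; the known cells sum to -14, so (4,3) = -14.
Column 4 must total -28; the given cells sum to -36, so (4,4) = 8.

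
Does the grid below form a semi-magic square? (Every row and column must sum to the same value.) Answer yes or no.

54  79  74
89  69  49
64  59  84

Yes

Row 1: 54 + 79 + 74 = 207.
Row 2: 89 + 69 + 49 = 207.
Row 3: 64 + 59 + 84 = 207.
Column 1: 54 + 89 + 64 = 207.
Column 2: 79 + 69 + 59 = 207.
Column 3: 74 + 49 + 84 = 207.
All lines sum to 207.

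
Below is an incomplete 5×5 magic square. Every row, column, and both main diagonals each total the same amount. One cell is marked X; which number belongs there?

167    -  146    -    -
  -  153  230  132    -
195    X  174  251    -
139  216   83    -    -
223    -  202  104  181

Column 3 is complete and sums to 835; that is the magic constant.
Row 5: 223 + 202 + 104 + 181 + ? = 835, so (5,2) = 125.
Column 1 needs 835; the known cells sum to 724, so (2,1) = 111.
Main diagonal needs 835; the known cells sum to 675, so (4,4) = 160.
The remaining cell in anti-diagonal is (1,5) = 835 − 745 = 90.
Row 2 must total 835; the given cells sum to 626, so (2,5) = 209.
Row 4 must total 835; the given cells sum to 598, so (4,5) = 237.
Column 4 must total 835; the given cells sum to 647, so (1,4) = 188.
Using column 5: 90 + 209 + 237 + 181 + ? → (3,5) = 835 − 717 = 118.
The remaining cell in row 1 is (1,2) = 835 − 591 = 244.
Row 3 needs 835; the known cells sum to 738, so (3,2) = 97.

97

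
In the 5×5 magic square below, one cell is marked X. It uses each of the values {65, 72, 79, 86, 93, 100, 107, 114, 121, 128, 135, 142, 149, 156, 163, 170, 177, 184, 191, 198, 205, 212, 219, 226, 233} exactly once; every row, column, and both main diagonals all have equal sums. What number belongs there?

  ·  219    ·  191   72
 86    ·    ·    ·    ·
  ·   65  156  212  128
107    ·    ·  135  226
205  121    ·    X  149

93

The 25 entries sum to 3725, so each line sums to 3725/5 = 745.
Using row 3: 65 + 156 + 212 + 128 + ? → (3,1) = 745 − 561 = 184.
Column 1 must total 745; the given cells sum to 582, so (1,1) = 163.
Column 5: 72 + 128 + 226 + 149 + ? = 745, so (2,5) = 170.
Main diagonal needs 745; the known cells sum to 603, so (2,2) = 142.
The remaining cell in row 1 is (1,3) = 745 − 645 = 100.
Column 2 needs 745; the known cells sum to 547, so (4,2) = 198.
From anti-diagonal, 745 − (72 + 156 + 198 + 205) gives (2,4) = 114.
From row 2, 745 − (86 + 142 + 114 + 170) gives (2,3) = 233.
Row 4 must total 745; the given cells sum to 666, so (4,3) = 79.
Column 3 must total 745; the given cells sum to 568, so (5,3) = 177.
Column 4 must total 745; the given cells sum to 652, so (5,4) = 93.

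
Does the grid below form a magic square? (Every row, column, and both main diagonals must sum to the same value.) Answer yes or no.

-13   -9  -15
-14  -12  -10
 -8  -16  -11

Row 1: -13 + (-9) + (-15) = -37.
Row 2: -14 + (-12) + (-10) = -36.
Row 3: -8 + (-16) + (-11) = -35.
Column 1: -13 + (-14) + (-8) = -35.
Column 2: -9 + (-12) + (-16) = -37.
Column 3: -15 + (-10) + (-11) = -36.
Main diagonal: -13 + (-12) + (-11) = -36.
Anti-diagonal: -15 + (-12) + (-8) = -35.

No — anti-diagonal sums to -35 but main diagonal sums to -36.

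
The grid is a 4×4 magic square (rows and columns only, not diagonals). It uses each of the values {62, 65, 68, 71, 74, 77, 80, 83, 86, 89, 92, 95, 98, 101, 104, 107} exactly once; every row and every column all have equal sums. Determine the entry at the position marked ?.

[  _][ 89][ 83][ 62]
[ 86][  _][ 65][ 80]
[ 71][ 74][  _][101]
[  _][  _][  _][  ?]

The 16 entries sum to 1352, so each line sums to 1352/4 = 338.
Using row 1: 89 + 83 + 62 + ? → (1,1) = 338 − 234 = 104.
Row 2 must total 338; the given cells sum to 231, so (2,2) = 107.
Using row 3: 71 + 74 + 101 + ? → (3,3) = 338 − 246 = 92.
From column 1, 338 − (104 + 86 + 71) gives (4,1) = 77.
Column 2 needs 338; the known cells sum to 270, so (4,2) = 68.
Column 3 needs 338; the known cells sum to 240, so (4,3) = 98.
Using column 4: 62 + 80 + 101 + ? → (4,4) = 338 − 243 = 95.

95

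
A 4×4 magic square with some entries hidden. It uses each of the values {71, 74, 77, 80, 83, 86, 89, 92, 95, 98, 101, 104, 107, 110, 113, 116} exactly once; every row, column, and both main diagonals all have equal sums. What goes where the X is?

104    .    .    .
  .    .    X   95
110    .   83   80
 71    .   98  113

The 16 entries sum to 1496, so each line sums to 1496/4 = 374.
Row 3 needs 374; the known cells sum to 273, so (3,2) = 101.
Row 4: 71 + 98 + 113 + ? = 374, so (4,2) = 92.
Column 1 must total 374; the given cells sum to 285, so (2,1) = 89.
The remaining cell in column 4 is (1,4) = 374 − 288 = 86.
Main diagonal needs 374; the known cells sum to 300, so (2,2) = 74.
Anti-diagonal: 86 + 101 + 71 + ? = 374, so (2,3) = 116.

116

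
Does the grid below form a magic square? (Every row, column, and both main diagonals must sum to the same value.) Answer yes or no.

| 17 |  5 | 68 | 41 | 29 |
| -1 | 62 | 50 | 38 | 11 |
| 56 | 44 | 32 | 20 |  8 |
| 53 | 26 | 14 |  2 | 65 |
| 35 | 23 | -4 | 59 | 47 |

Yes

Row 1: 17 + 5 + 68 + 41 + 29 = 160.
Row 2: -1 + 62 + 50 + 38 + 11 = 160.
Row 3: 56 + 44 + 32 + 20 + 8 = 160.
Row 4: 53 + 26 + 14 + 2 + 65 = 160.
Row 5: 35 + 23 + (-4) + 59 + 47 = 160.
Column 1: 17 + (-1) + 56 + 53 + 35 = 160.
Column 2: 5 + 62 + 44 + 26 + 23 = 160.
Column 3: 68 + 50 + 32 + 14 + (-4) = 160.
Column 4: 41 + 38 + 20 + 2 + 59 = 160.
Column 5: 29 + 11 + 8 + 65 + 47 = 160.
Main diagonal: 17 + 62 + 32 + 2 + 47 = 160.
Anti-diagonal: 29 + 38 + 32 + 26 + 35 = 160.
All lines sum to 160.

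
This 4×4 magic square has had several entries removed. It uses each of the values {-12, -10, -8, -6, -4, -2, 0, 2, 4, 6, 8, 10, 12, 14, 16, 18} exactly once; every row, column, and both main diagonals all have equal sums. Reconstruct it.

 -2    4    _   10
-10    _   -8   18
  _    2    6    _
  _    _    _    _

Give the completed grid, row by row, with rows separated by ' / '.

-2 4 0 10 / -10 12 -8 18 / 16 2 6 -12 / 8 -6 14 -4

The 16 entries sum to 48, so each line sums to 48/4 = 12.
Using row 1: -2 + 4 + 10 + ? → (1,3) = 12 − 12 = 0.
The remaining cell in row 2 is (2,2) = 12 − 0 = 12.
Column 2 must total 12; the given cells sum to 18, so (4,2) = -6.
Column 3 needs 12; the known cells sum to -2, so (4,3) = 14.
The remaining cell in main diagonal is (4,4) = 12 − 16 = -4.
Anti-diagonal: 10 + (-8) + 2 + ? = 12, so (4,1) = 8.
Column 1 needs 12; the known cells sum to -4, so (3,1) = 16.
From column 4, 12 − (10 + 18 + (-4)) gives (3,4) = -12.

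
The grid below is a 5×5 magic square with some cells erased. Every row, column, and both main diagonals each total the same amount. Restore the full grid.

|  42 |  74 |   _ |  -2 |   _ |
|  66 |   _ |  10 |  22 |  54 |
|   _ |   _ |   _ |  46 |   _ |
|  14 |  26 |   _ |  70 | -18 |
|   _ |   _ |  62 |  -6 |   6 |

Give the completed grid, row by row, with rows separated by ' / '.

42 74 -14 -2 30 / 66 -22 10 22 54 / -10 2 34 46 58 / 14 26 38 70 -18 / 18 50 62 -6 6

Column 4 is already complete: -2 + 22 + 46 + 70 + -6 = 130, so that is the magic constant.
Row 2: 66 + 10 + 22 + 54 + ? = 130, so (2,2) = -22.
From row 4, 130 − (14 + 26 + 70 + (-18)) gives (4,3) = 38.
From main diagonal, 130 − (42 + (-22) + 70 + 6) gives (3,3) = 34.
Column 3 needs 130; the known cells sum to 144, so (1,3) = -14.
Using row 1: 42 + 74 + (-14) + (-2) + ? → (1,5) = 130 − 100 = 30.
Column 5 must total 130; the given cells sum to 72, so (3,5) = 58.
Anti-diagonal: 30 + 22 + 34 + 26 + ? = 130, so (5,1) = 18.
Using row 5: 18 + 62 + (-6) + 6 + ? → (5,2) = 130 − 80 = 50.
The remaining cell in column 1 is (3,1) = 130 − 140 = -10.
Using column 2: 74 + (-22) + 26 + 50 + ? → (3,2) = 130 − 128 = 2.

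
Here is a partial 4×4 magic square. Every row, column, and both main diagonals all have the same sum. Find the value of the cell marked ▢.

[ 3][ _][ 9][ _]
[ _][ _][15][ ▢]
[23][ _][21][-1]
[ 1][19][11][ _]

5

Column 3 is complete and sums to 56; that is the magic constant.
Row 3 must total 56; the given cells sum to 43, so (3,2) = 13.
The remaining cell in row 4 is (4,4) = 56 − 31 = 25.
Column 1: 3 + 23 + 1 + ? = 56, so (2,1) = 29.
Using main diagonal: 3 + 21 + 25 + ? → (2,2) = 56 − 49 = 7.
Anti-diagonal must total 56; the given cells sum to 29, so (1,4) = 27.
Row 1: 3 + 9 + 27 + ? = 56, so (1,2) = 17.
Row 2 needs 56; the known cells sum to 51, so (2,4) = 5.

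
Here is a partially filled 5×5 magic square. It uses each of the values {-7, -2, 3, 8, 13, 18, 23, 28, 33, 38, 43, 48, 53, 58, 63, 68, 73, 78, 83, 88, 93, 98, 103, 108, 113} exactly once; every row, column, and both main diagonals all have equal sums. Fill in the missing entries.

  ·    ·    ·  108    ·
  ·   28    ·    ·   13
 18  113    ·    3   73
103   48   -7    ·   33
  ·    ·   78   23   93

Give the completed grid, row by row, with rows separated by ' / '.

-2 68 38 108 53 / 83 28 98 43 13 / 18 113 58 3 73 / 103 48 -7 88 33 / 63 8 78 23 93

The 25 entries sum to 1325, so each line sums to 1325/5 = 265.
Row 3 must total 265; the given cells sum to 207, so (3,3) = 58.
Row 4 needs 265; the known cells sum to 177, so (4,4) = 88.
The remaining cell in column 4 is (2,4) = 265 − 222 = 43.
Column 5 must total 265; the given cells sum to 212, so (1,5) = 53.
Main diagonal needs 265; the known cells sum to 267, so (1,1) = -2.
Using anti-diagonal: 53 + 43 + 58 + 48 + ? → (5,1) = 265 − 202 = 63.
Row 5 must total 265; the given cells sum to 257, so (5,2) = 8.
Using column 1: -2 + 18 + 103 + 63 + ? → (2,1) = 265 − 182 = 83.
The remaining cell in column 2 is (1,2) = 265 − 197 = 68.
The remaining cell in row 1 is (1,3) = 265 − 227 = 38.
Row 2 needs 265; the known cells sum to 167, so (2,3) = 98.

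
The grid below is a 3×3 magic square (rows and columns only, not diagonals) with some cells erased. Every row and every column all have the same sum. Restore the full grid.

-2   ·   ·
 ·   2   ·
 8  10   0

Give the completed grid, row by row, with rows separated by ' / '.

Row 3 is already complete: 8 + 10 + 0 = 18, so that is the magic constant.
The remaining cell in column 1 is (2,1) = 18 − 6 = 12.
Using column 2: 2 + 10 + ? → (1,2) = 18 − 12 = 6.
The remaining cell in row 1 is (1,3) = 18 − 4 = 14.
Row 2: 12 + 2 + ? = 18, so (2,3) = 4.

-2 6 14 / 12 2 4 / 8 10 0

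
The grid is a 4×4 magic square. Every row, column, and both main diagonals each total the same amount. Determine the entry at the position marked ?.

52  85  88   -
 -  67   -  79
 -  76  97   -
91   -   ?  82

55

Main diagonal is complete and sums to 298; that is the magic constant.
Row 1 must total 298; the given cells sum to 225, so (1,4) = 73.
Column 2: 85 + 67 + 76 + ? = 298, so (4,2) = 70.
Using column 4: 73 + 79 + 82 + ? → (3,4) = 298 − 234 = 64.
Anti-diagonal must total 298; the given cells sum to 240, so (2,3) = 58.
Row 2: 67 + 58 + 79 + ? = 298, so (2,1) = 94.
Row 3: 76 + 97 + 64 + ? = 298, so (3,1) = 61.
Row 4 needs 298; the known cells sum to 243, so (4,3) = 55.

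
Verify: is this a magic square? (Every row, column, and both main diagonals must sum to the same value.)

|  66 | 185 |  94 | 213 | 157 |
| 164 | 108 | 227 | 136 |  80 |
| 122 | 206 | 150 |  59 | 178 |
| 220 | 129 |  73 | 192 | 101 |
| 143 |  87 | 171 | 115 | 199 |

Row 1: 66 + 185 + 94 + 213 + 157 = 715.
Row 2: 164 + 108 + 227 + 136 + 80 = 715.
Row 3: 122 + 206 + 150 + 59 + 178 = 715.
Row 4: 220 + 129 + 73 + 192 + 101 = 715.
Row 5: 143 + 87 + 171 + 115 + 199 = 715.
Column 1: 66 + 164 + 122 + 220 + 143 = 715.
Column 2: 185 + 108 + 206 + 129 + 87 = 715.
Column 3: 94 + 227 + 150 + 73 + 171 = 715.
Column 4: 213 + 136 + 59 + 192 + 115 = 715.
Column 5: 157 + 80 + 178 + 101 + 199 = 715.
Main diagonal: 66 + 108 + 150 + 192 + 199 = 715.
Anti-diagonal: 157 + 136 + 150 + 129 + 143 = 715.
All lines sum to 715.

Yes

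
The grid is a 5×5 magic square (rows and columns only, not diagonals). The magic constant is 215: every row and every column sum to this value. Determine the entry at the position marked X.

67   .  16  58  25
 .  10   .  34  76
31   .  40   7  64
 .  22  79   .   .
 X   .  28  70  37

19

Using row 1: 67 + 16 + 58 + 25 + ? → (1,2) = 215 − 166 = 49.
From row 3, 215 − (31 + 40 + 7 + 64) gives (3,2) = 73.
Column 2 needs 215; the known cells sum to 154, so (5,2) = 61.
The remaining cell in column 3 is (2,3) = 215 − 163 = 52.
The remaining cell in column 4 is (4,4) = 215 − 169 = 46.
The remaining cell in column 5 is (4,5) = 215 − 202 = 13.
Row 2 must total 215; the given cells sum to 172, so (2,1) = 43.
Row 4 must total 215; the given cells sum to 160, so (4,1) = 55.
From row 5, 215 − (61 + 28 + 70 + 37) gives (5,1) = 19.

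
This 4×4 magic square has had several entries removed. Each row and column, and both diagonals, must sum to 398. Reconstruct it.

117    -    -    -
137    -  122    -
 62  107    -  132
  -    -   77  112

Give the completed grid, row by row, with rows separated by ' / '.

Row 3 needs 398; the known cells sum to 301, so (3,3) = 97.
Column 1 needs 398; the known cells sum to 316, so (4,1) = 82.
The remaining cell in column 3 is (1,3) = 398 − 296 = 102.
Main diagonal: 117 + 97 + 112 + ? = 398, so (2,2) = 72.
Anti-diagonal: 122 + 107 + 82 + ? = 398, so (1,4) = 87.
Using row 1: 117 + 102 + 87 + ? → (1,2) = 398 − 306 = 92.
The remaining cell in row 2 is (2,4) = 398 − 331 = 67.
Row 4: 82 + 77 + 112 + ? = 398, so (4,2) = 127.

117 92 102 87 / 137 72 122 67 / 62 107 97 132 / 82 127 77 112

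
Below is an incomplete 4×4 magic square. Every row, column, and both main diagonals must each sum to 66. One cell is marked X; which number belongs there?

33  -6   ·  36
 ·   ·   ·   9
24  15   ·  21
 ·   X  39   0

Row 1 needs 66; the known cells sum to 63, so (1,3) = 3.
Row 3: 24 + 15 + 21 + ? = 66, so (3,3) = 6.
From column 3, 66 − (3 + 6 + 39) gives (2,3) = 18.
The remaining cell in main diagonal is (2,2) = 66 − 39 = 27.
Anti-diagonal: 36 + 18 + 15 + ? = 66, so (4,1) = -3.
The remaining cell in row 2 is (2,1) = 66 − 54 = 12.
From row 4, 66 − (-3 + 39 + 0) gives (4,2) = 30.

30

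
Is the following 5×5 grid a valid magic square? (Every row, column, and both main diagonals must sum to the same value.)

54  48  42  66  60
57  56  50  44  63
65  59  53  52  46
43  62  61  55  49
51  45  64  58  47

No — row 2 sums to 270 but row 3 sums to 275.

Row 1: 54 + 48 + 42 + 66 + 60 = 270.
Row 2: 57 + 56 + 50 + 44 + 63 = 270.
Row 3: 65 + 59 + 53 + 52 + 46 = 275.
Row 4: 43 + 62 + 61 + 55 + 49 = 270.
Row 5: 51 + 45 + 64 + 58 + 47 = 265.
Column 1: 54 + 57 + 65 + 43 + 51 = 270.
Column 2: 48 + 56 + 59 + 62 + 45 = 270.
Column 3: 42 + 50 + 53 + 61 + 64 = 270.
Column 4: 66 + 44 + 52 + 55 + 58 = 275.
Column 5: 60 + 63 + 46 + 49 + 47 = 265.
Main diagonal: 54 + 56 + 53 + 55 + 47 = 265.
Anti-diagonal: 60 + 44 + 53 + 62 + 51 = 270.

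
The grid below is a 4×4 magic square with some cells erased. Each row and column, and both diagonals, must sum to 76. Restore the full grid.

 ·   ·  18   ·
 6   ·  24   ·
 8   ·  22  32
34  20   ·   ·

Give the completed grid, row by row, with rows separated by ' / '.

28 26 18 4 / 6 16 24 30 / 8 14 22 32 / 34 20 12 10

Row 3 needs 76; the known cells sum to 62, so (3,2) = 14.
Column 1 needs 76; the known cells sum to 48, so (1,1) = 28.
From column 3, 76 − (18 + 24 + 22) gives (4,3) = 12.
Using anti-diagonal: 24 + 14 + 34 + ? → (1,4) = 76 − 72 = 4.
Row 1 must total 76; the given cells sum to 50, so (1,2) = 26.
Using row 4: 34 + 20 + 12 + ? → (4,4) = 76 − 66 = 10.
The remaining cell in column 2 is (2,2) = 76 − 60 = 16.
Column 4 needs 76; the known cells sum to 46, so (2,4) = 30.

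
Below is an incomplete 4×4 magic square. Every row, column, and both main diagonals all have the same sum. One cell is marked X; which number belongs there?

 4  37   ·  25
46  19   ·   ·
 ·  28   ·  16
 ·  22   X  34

Column 2 is complete and sums to 106; that is the magic constant.
From row 1, 106 − (4 + 37 + 25) gives (1,3) = 40.
Using column 4: 25 + 16 + 34 + ? → (2,4) = 106 − 75 = 31.
Main diagonal: 4 + 19 + 34 + ? = 106, so (3,3) = 49.
Row 2 must total 106; the given cells sum to 96, so (2,3) = 10.
Using row 3: 28 + 49 + 16 + ? → (3,1) = 106 − 93 = 13.
From column 1, 106 − (4 + 46 + 13) gives (4,1) = 43.
From column 3, 106 − (40 + 10 + 49) gives (4,3) = 7.

7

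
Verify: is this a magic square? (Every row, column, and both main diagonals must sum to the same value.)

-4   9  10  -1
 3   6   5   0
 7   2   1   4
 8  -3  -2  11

Row 1: -4 + 9 + 10 + (-1) = 14.
Row 2: 3 + 6 + 5 + 0 = 14.
Row 3: 7 + 2 + 1 + 4 = 14.
Row 4: 8 + (-3) + (-2) + 11 = 14.
Column 1: -4 + 3 + 7 + 8 = 14.
Column 2: 9 + 6 + 2 + (-3) = 14.
Column 3: 10 + 5 + 1 + (-2) = 14.
Column 4: -1 + 0 + 4 + 11 = 14.
Main diagonal: -4 + 6 + 1 + 11 = 14.
Anti-diagonal: -1 + 5 + 2 + 8 = 14.
All lines sum to 14.

Yes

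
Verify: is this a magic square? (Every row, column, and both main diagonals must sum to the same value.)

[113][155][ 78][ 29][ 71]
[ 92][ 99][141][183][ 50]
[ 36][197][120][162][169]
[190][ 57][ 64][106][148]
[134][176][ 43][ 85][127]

No — column 2 sums to 684 but main diagonal sums to 565.

Row 1: 113 + 155 + 78 + 29 + 71 = 446.
Row 2: 92 + 99 + 141 + 183 + 50 = 565.
Row 3: 36 + 197 + 120 + 162 + 169 = 684.
Row 4: 190 + 57 + 64 + 106 + 148 = 565.
Row 5: 134 + 176 + 43 + 85 + 127 = 565.
Column 1: 113 + 92 + 36 + 190 + 134 = 565.
Column 2: 155 + 99 + 197 + 57 + 176 = 684.
Column 3: 78 + 141 + 120 + 64 + 43 = 446.
Column 4: 29 + 183 + 162 + 106 + 85 = 565.
Column 5: 71 + 50 + 169 + 148 + 127 = 565.
Main diagonal: 113 + 99 + 120 + 106 + 127 = 565.
Anti-diagonal: 71 + 183 + 120 + 57 + 134 = 565.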